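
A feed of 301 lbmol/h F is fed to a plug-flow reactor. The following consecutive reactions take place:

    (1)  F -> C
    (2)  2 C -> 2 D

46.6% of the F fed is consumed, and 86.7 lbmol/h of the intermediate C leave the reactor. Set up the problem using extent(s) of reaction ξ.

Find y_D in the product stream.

0.178

Conversion of F: F consumed = 1ξ₁ = 0.466 × 301 → ξ₁ = 140.3 lbmol/h.
C balance: n_C = 0 + 1ξ₁ − 2ξ₂ = 86.7 → ξ₂ = (1·140.3 − 86.7)/2 = 26.78 lbmol/h.
Outlet amounts (n = n₀ + Σ ν·ξ):
  F: 301 − 1(140.3) = 160.7
  C: 0 + 1(140.3) − 2(26.78) = 86.7
  D: 0 + 2(26.78) = 53.57
Total out = 301 lbmol/h; y_D = 53.57 / 301 = 0.178.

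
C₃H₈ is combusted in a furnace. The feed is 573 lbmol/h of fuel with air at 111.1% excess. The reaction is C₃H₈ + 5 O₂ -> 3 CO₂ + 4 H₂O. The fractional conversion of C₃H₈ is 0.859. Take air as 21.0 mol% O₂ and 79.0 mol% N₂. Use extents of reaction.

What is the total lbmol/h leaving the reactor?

Stoichiometric O₂ = 5 × 573 = 2865 lbmol/h; O₂ fed = 2865 × 2.111 = 6048 lbmol/h.
N₂ fed = 6048 × 79/21 = 22750 lbmol/h.
Fuel reacted = 0.859 × 573 → ξ = 492.2 lbmol/h.
Outlet (n = n₀ + ν ξ):
  C₃H₈: 573 − 1(492.2) = 80.79
  O₂: 6048 − 5(492.2) = 3587
  N₂: 22750 (inert)
  CO₂: 0 + 3(492.2) = 1477
  H₂O: 0 + 4(492.2) = 1969
Total out = 80.79 + 3587 + 22750 + 1477 + 1969 = 29870 lbmol/h.

29900 lbmol/h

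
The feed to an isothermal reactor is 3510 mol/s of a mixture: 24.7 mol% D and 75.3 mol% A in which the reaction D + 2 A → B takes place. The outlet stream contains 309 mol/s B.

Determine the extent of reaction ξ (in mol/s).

ξ = 309 mol/s

For B: n = n₀ + 1ξ → 309 = 0 + 1ξ, giving ξ = 309 mol/s.
Outlet amounts (n = n₀ + ν ξ):
  D: 867 − 1(309) = 558
  A: 2643 − 2(309) = 2025
  B: 0 + 1(309) = 309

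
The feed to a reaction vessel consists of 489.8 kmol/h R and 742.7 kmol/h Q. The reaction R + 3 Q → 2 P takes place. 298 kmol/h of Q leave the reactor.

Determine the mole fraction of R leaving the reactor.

For Q: n = n₀ − 3ξ → 298 = 742.7 − 3ξ, giving ξ = 148.2 kmol/h.
Outlet amounts (n = n₀ + ν ξ):
  R: 489.8 − 1(148.2) = 341.6
  Q: 742.7 − 3(148.2) = 298
  P: 0 + 2(148.2) = 296.5
Total out = 936 kmol/h; y_R = 341.6 / 936 = 0.3649.

0.365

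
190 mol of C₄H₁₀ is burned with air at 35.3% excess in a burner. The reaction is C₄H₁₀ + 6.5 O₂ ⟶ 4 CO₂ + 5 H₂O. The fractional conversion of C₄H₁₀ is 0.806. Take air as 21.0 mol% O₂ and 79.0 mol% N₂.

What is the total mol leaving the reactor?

Stoichiometric O₂ = 6.5 × 190 = 1235 mol; O₂ fed = 1235 × 1.353 = 1671 mol.
N₂ fed = 1671 × 79/21 = 6286 mol.
Fuel reacted = 0.806 × 190 → ξ = 153.1 mol.
Outlet (n = n₀ + ν ξ):
  C₄H₁₀: 190 − 1(153.1) = 36.86
  O₂: 1671 − 6.5(153.1) = 675.5
  N₂: 6286 (inert)
  CO₂: 0 + 4(153.1) = 612.6
  H₂O: 0 + 5(153.1) = 765.7
Total out = 36.86 + 675.5 + 6286 + 612.6 + 765.7 = 8377 mol.

8380 mol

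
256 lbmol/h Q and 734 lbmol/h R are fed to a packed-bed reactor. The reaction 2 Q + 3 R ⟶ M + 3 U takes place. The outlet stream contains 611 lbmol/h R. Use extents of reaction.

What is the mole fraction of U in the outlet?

For R: n = n₀ − 3ξ → 611 = 734 − 3ξ, giving ξ = 41 lbmol/h.
Outlet amounts (n = n₀ + ν ξ):
  Q: 256 − 2(41) = 174
  R: 734 − 3(41) = 611
  M: 0 + 1(41) = 41
  U: 0 + 3(41) = 123
Total out = 949 lbmol/h; y_U = 123 / 949 = 0.1296.

0.13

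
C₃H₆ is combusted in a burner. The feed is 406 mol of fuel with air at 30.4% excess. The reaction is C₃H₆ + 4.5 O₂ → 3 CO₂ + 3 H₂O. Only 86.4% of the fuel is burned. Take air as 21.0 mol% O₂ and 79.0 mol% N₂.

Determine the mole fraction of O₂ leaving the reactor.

0.0674

Stoichiometric O₂ = 4.5 × 406 = 1827 mol; O₂ fed = 1827 × 1.304 = 2382 mol.
N₂ fed = 2382 × 79/21 = 8962 mol.
Fuel reacted = 0.864 × 406 → ξ = 350.8 mol.
Outlet (n = n₀ + ν ξ):
  C₃H₆: 406 − 1(350.8) = 55.22
  O₂: 2382 − 4.5(350.8) = 803.9
  N₂: 8962 (inert)
  CO₂: 0 + 3(350.8) = 1052
  H₂O: 0 + 3(350.8) = 1052
Total out = 11930 mol; y_O₂ = 803.9 / 11930 = 0.0674.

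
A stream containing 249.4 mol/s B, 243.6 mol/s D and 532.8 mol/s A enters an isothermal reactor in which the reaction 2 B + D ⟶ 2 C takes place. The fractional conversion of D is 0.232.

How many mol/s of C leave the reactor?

D reacted = 0.232 × 243.6 = 56.52 mol/s; ν_D = −1, so ξ = 56.52/1 = 56.52 mol/s.
Outlet amounts (n = n₀ + ν ξ):
  B: 249.4 − 2(56.52) = 136.4
  D: 243.6 − 1(56.52) = 187.1
  C: 0 + 2(56.52) = 113
  A: 532.8 (inert)

113 mol/s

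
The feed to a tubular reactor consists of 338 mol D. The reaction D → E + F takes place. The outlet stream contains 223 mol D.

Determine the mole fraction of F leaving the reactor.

For D: n = n₀ − 1ξ → 223 = 338 − 1ξ, giving ξ = 115 mol.
Outlet amounts (n = n₀ + ν ξ):
  D: 338 − 1(115) = 223
  E: 0 + 1(115) = 115
  F: 0 + 1(115) = 115
Total out = 453 mol; y_F = 115 / 453 = 0.2539.

0.254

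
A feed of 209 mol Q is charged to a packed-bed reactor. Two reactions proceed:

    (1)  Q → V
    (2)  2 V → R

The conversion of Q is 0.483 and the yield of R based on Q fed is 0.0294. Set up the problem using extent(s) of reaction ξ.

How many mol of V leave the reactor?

Conversion of Q: Q consumed = 1ξ₁ = 0.483 × 209 → ξ₁ = 100.9 mol.
Yield of R: 1ξ₂ / 209 = 0.0294 → ξ₂ = 6.145 mol.
Outlet amounts (n = n₀ + Σ ν·ξ):
  Q: 209 − 1(100.9) = 108.1
  V: 0 + 1(100.9) − 2(6.145) = 88.66
  R: 0 + 1(6.145) = 6.145

88.7 mol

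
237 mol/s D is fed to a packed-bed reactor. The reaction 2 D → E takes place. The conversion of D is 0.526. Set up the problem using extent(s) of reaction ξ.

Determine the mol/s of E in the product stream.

D reacted = 0.526 × 237 = 124.7 mol/s; ν_D = −2, so ξ = 124.7/2 = 62.33 mol/s.
Outlet amounts (n = n₀ + ν ξ):
  D: 237 − 2(62.33) = 112.3
  E: 0 + 1(62.33) = 62.33

62.3 mol/s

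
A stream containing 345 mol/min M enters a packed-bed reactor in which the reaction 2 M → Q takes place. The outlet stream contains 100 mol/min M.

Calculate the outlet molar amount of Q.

122 mol/min

For M: n = n₀ − 2ξ → 100 = 345 − 2ξ, giving ξ = 122.5 mol/min.
Outlet amounts (n = n₀ + ν ξ):
  M: 345 − 2(122.5) = 100
  Q: 0 + 1(122.5) = 122.5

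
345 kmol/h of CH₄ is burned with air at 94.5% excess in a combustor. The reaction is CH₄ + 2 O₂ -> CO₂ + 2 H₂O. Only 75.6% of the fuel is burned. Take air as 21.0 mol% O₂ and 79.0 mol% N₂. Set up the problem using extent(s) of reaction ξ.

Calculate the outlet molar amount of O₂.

820 kmol/h

Stoichiometric O₂ = 2 × 345 = 690 kmol/h; O₂ fed = 690 × 1.945 = 1342 kmol/h.
N₂ fed = 1342 × 79/21 = 5049 kmol/h.
Fuel reacted = 0.756 × 345 → ξ = 260.8 kmol/h.
Outlet (n = n₀ + ν ξ):
  CH₄: 345 − 1(260.8) = 84.18
  O₂: 1342 − 2(260.8) = 820.4
  N₂: 5049 (inert)
  CO₂: 0 + 1(260.8) = 260.8
  H₂O: 0 + 2(260.8) = 521.6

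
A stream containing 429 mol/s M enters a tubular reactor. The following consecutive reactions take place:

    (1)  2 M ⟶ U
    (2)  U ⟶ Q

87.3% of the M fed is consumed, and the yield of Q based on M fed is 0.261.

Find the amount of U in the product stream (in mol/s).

Conversion of M: M consumed = 2ξ₁ = 0.873 × 429 → ξ₁ = 187.3 mol/s.
Yield of Q: 1ξ₂ / 429 = 0.261 → ξ₂ = 112 mol/s.
Outlet amounts (n = n₀ + Σ ν·ξ):
  M: 429 − 2(187.3) = 54.48
  U: 0 + 1(187.3) − 1(112) = 75.29
  Q: 0 + 1(112) = 112

75.3 mol/s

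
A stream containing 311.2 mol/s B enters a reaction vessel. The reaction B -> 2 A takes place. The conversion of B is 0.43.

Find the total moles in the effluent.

445 mol/s

B reacted = 0.43 × 311.2 = 133.8 mol/s; ν_B = −1, so ξ = 133.8/1 = 133.8 mol/s.
Outlet amounts (n = n₀ + ν ξ):
  B: 311.2 − 1(133.8) = 177.4
  A: 0 + 2(133.8) = 267.6
Total out = 177.4 + 267.6 = 445 mol/s.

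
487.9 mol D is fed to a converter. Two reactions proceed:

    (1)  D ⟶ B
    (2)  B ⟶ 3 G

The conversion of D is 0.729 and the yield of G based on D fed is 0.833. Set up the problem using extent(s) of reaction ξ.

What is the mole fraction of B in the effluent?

0.29

Conversion of D: D consumed = 1ξ₁ = 0.729 × 487.9 → ξ₁ = 355.7 mol.
Yield of G: 3ξ₂ / 487.9 = 0.833 → ξ₂ = 135.5 mol.
Outlet amounts (n = n₀ + Σ ν·ξ):
  D: 487.9 − 1(355.7) = 132.2
  B: 0 + 1(355.7) − 1(135.5) = 220.2
  G: 0 + 3(135.5) = 406.4
Total out = 758.8 mol; y_B = 220.2 / 758.8 = 0.2902.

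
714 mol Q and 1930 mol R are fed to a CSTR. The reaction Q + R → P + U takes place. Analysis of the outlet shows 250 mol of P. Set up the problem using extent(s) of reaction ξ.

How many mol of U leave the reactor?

For P: n = n₀ + 1ξ → 250 = 0 + 1ξ, giving ξ = 250 mol.
Outlet amounts (n = n₀ + ν ξ):
  Q: 714 − 1(250) = 464
  R: 1930 − 1(250) = 1680
  P: 0 + 1(250) = 250
  U: 0 + 1(250) = 250

250 mol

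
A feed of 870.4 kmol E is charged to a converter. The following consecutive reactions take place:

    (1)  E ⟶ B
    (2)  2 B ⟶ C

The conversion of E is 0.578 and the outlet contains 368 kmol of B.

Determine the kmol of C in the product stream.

67.5 kmol

Conversion of E: E consumed = 1ξ₁ = 0.578 × 870.4 → ξ₁ = 503.1 kmol.
B balance: n_B = 0 + 1ξ₁ − 2ξ₂ = 368 → ξ₂ = (1·503.1 − 368)/2 = 67.55 kmol.
Outlet amounts (n = n₀ + Σ ν·ξ):
  E: 870.4 − 1(503.1) = 367.3
  B: 0 + 1(503.1) − 2(67.55) = 368
  C: 0 + 1(67.55) = 67.55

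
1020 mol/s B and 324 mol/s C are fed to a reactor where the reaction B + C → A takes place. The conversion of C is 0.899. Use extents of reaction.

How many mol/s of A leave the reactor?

C reacted = 0.899 × 324 = 291.3 mol/s; ν_C = −1, so ξ = 291.3/1 = 291.3 mol/s.
Outlet amounts (n = n₀ + ν ξ):
  B: 1020 − 1(291.3) = 728.7
  C: 324 − 1(291.3) = 32.72
  A: 0 + 1(291.3) = 291.3

291 mol/s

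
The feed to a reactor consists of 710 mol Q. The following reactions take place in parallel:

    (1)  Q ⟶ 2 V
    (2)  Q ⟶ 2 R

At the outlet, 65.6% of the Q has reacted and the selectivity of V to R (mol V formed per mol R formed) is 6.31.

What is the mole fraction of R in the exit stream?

0.108

Conversion of Q: Q consumed = 0.656 × 710 = 465.8 mol = 1ξ₁ + 1ξ₂.
Selectivity: 2ξ₁ / (2ξ₂) = 6.31 → ξ₁ = 6.31 ξ₂.
Substitute: (1·6.31 + 1) ξ₂ = 465.8 → ξ₂ = 63.72 mol, ξ₁ = 402 mol.
Outlet amounts (n = n₀ + Σ ν·ξ):
  Q: 710 − 1(402) − 1(63.72) = 244.2
  V: 0 + 2(402) = 804.1
  R: 0 + 2(63.72) = 127.4
Total out = 1176 mol; y_R = 127.4 / 1176 = 0.1084.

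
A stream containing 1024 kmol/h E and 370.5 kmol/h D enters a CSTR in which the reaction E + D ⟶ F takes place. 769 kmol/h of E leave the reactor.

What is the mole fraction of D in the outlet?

For E: n = n₀ − 1ξ → 769 = 1024 − 1ξ, giving ξ = 255 kmol/h.
Outlet amounts (n = n₀ + ν ξ):
  E: 1024 − 1(255) = 769
  D: 370.5 − 1(255) = 115.5
  F: 0 + 1(255) = 255
Total out = 1140 kmol/h; y_D = 115.5 / 1140 = 0.1014.

0.101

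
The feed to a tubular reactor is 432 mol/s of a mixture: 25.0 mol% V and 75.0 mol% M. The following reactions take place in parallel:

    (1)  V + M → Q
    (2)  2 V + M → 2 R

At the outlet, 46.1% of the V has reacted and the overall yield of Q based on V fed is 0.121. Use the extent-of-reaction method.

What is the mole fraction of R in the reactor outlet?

Yield of Q: 1ξ₁ / 108 = 0.121 → ξ₁ = 13.07 mol/s.
Conversion of V: 1ξ₁ + 2ξ₂ = 0.461 × 108 = 49.79 → ξ₂ = 18.36 mol/s.
Outlet amounts (n = n₀ + Σ ν·ξ):
  V: 108 − 1(13.07) − 2(18.36) = 58.21
  M: 324 − 1(13.07) − 1(18.36) = 292.6
  Q: 0 + 1(13.07) = 13.07
  R: 0 + 2(18.36) = 36.72
Total out = 400.6 mol/s; y_R = 36.72 / 400.6 = 0.09167.

0.0917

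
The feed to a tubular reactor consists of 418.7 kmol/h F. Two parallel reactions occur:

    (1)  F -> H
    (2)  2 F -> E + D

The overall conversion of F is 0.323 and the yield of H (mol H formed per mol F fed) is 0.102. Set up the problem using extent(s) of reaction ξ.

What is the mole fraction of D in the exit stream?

0.111

Yield of H: 1ξ₁ / 418.7 = 0.102 → ξ₁ = 42.71 kmol/h.
Conversion of F: 1ξ₁ + 2ξ₂ = 0.323 × 418.7 = 135.2 → ξ₂ = 46.27 kmol/h.
Outlet amounts (n = n₀ + Σ ν·ξ):
  F: 418.7 − 1(42.71) − 2(46.27) = 283.5
  H: 0 + 1(42.71) = 42.71
  E: 0 + 1(46.27) = 46.27
  D: 0 + 1(46.27) = 46.27
Total out = 418.7 kmol/h; y_D = 46.27 / 418.7 = 0.1105.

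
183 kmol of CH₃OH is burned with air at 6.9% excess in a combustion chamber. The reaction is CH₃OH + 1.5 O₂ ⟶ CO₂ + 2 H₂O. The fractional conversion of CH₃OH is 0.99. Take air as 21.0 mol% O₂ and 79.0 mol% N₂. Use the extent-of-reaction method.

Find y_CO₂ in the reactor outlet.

0.108

Stoichiometric O₂ = 1.5 × 183 = 274.5 kmol; O₂ fed = 274.5 × 1.069 = 293.4 kmol.
N₂ fed = 293.4 × 79/21 = 1104 kmol.
Fuel reacted = 0.99 × 183 → ξ = 181.2 kmol.
Outlet (n = n₀ + ν ξ):
  CH₃OH: 183 − 1(181.2) = 1.83
  O₂: 293.4 − 1.5(181.2) = 21.69
  N₂: 1104 (inert)
  CO₂: 0 + 1(181.2) = 181.2
  H₂O: 0 + 2(181.2) = 362.3
Total out = 1671 kmol; y_CO₂ = 181.2 / 1671 = 0.1084.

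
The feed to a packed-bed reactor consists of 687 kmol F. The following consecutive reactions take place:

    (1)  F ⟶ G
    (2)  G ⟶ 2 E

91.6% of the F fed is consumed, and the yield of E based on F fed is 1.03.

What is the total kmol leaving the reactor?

Conversion of F: F consumed = 1ξ₁ = 0.916 × 687 → ξ₁ = 629.3 kmol.
Yield of E: 2ξ₂ / 687 = 1.03 → ξ₂ = 353.8 kmol.
Outlet amounts (n = n₀ + Σ ν·ξ):
  F: 687 − 1(629.3) = 57.71
  G: 0 + 1(629.3) − 1(353.8) = 275.5
  E: 0 + 2(353.8) = 707.6
Total out = 57.71 + 275.5 + 707.6 = 1041 kmol.

1040 kmol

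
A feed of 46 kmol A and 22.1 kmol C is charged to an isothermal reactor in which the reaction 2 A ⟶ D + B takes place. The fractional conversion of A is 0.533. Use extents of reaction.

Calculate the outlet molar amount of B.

12.3 kmol

A reacted = 0.533 × 46 = 24.52 kmol; ν_A = −2, so ξ = 24.52/2 = 12.26 kmol.
Outlet amounts (n = n₀ + ν ξ):
  A: 46 − 2(12.26) = 21.48
  D: 0 + 1(12.26) = 12.26
  B: 0 + 1(12.26) = 12.26
  C: 22.1 (inert)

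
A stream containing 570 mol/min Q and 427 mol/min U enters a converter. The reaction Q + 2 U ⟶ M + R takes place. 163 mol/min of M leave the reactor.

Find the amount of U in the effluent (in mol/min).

101 mol/min

For M: n = n₀ + 1ξ → 163 = 0 + 1ξ, giving ξ = 163 mol/min.
Outlet amounts (n = n₀ + ν ξ):
  Q: 570 − 1(163) = 407
  U: 427 − 2(163) = 101
  M: 0 + 1(163) = 163
  R: 0 + 1(163) = 163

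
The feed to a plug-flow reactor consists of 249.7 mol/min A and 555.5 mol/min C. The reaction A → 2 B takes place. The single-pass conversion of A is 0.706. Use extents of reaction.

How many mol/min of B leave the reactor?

353 mol/min

A reacted = 0.706 × 249.7 = 176.3 mol/min; ν_A = −1, so ξ = 176.3/1 = 176.3 mol/min.
Outlet amounts (n = n₀ + ν ξ):
  A: 249.7 − 1(176.3) = 73.41
  B: 0 + 2(176.3) = 352.6
  C: 555.5 (inert)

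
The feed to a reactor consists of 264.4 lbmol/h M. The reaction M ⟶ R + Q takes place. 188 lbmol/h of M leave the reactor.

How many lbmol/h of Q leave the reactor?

76.4 lbmol/h

For M: n = n₀ − 1ξ → 188 = 264.4 − 1ξ, giving ξ = 76.4 lbmol/h.
Outlet amounts (n = n₀ + ν ξ):
  M: 264.4 − 1(76.4) = 188
  R: 0 + 1(76.4) = 76.4
  Q: 0 + 1(76.4) = 76.4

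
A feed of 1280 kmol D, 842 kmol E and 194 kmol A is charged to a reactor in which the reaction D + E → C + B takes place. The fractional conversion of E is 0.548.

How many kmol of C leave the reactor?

E reacted = 0.548 × 842 = 461.4 kmol; ν_E = −1, so ξ = 461.4/1 = 461.4 kmol.
Outlet amounts (n = n₀ + ν ξ):
  D: 1280 − 1(461.4) = 818.6
  E: 842 − 1(461.4) = 380.6
  C: 0 + 1(461.4) = 461.4
  B: 0 + 1(461.4) = 461.4
  A: 194 (inert)

461 kmol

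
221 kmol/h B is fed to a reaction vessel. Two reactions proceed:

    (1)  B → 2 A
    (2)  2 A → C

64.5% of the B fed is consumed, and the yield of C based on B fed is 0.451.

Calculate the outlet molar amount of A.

85.7 kmol/h

Conversion of B: B consumed = 1ξ₁ = 0.645 × 221 → ξ₁ = 142.5 kmol/h.
Yield of C: 1ξ₂ / 221 = 0.451 → ξ₂ = 99.67 kmol/h.
Outlet amounts (n = n₀ + Σ ν·ξ):
  B: 221 − 1(142.5) = 78.45
  A: 0 + 2(142.5) − 2(99.67) = 85.75
  C: 0 + 1(99.67) = 99.67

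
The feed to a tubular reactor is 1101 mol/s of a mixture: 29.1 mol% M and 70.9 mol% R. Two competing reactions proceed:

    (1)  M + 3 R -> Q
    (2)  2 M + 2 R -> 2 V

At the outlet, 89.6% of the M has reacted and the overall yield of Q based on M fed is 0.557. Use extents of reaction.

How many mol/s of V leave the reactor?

Yield of Q: 1ξ₁ / 320.4 = 0.557 → ξ₁ = 178.5 mol/s.
Conversion of M: 1ξ₁ + 2ξ₂ = 0.896 × 320.4 = 287.1 → ξ₂ = 54.31 mol/s.
Outlet amounts (n = n₀ + Σ ν·ξ):
  M: 320.4 − 1(178.5) − 2(54.31) = 33.32
  R: 780.6 − 3(178.5) − 2(54.31) = 136.6
  Q: 0 + 1(178.5) = 178.5
  V: 0 + 2(54.31) = 108.6

109 mol/s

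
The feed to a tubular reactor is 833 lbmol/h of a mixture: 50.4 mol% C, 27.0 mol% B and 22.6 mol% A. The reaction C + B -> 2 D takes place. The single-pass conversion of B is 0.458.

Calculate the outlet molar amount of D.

B reacted = 0.458 × 224.9 = 103 lbmol/h; ν_B = −1, so ξ = 103/1 = 103 lbmol/h.
Outlet amounts (n = n₀ + ν ξ):
  C: 419.8 − 1(103) = 316.8
  B: 224.9 − 1(103) = 121.9
  D: 0 + 2(103) = 206
  A: 188.3 (inert)

206 lbmol/h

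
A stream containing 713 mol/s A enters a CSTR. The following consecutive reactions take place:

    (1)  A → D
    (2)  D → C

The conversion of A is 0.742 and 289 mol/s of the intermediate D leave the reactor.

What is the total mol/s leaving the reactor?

713 mol/s

Conversion of A: A consumed = 1ξ₁ = 0.742 × 713 → ξ₁ = 529 mol/s.
D balance: n_D = 0 + 1ξ₁ − 1ξ₂ = 289 → ξ₂ = (1·529 − 289)/1 = 240 mol/s.
Outlet amounts (n = n₀ + Σ ν·ξ):
  A: 713 − 1(529) = 184
  D: 0 + 1(529) − 1(240) = 289
  C: 0 + 1(240) = 240
Total out = 184 + 289 + 240 = 713 mol/s.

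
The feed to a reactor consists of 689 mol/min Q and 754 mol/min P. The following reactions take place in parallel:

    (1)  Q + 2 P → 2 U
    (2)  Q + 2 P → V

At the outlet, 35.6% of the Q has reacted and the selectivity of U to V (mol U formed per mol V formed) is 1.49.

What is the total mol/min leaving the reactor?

Conversion of Q: Q consumed = 0.356 × 689 = 245.3 mol/min = 1ξ₁ + 1ξ₂.
Selectivity: 2ξ₁ / (1ξ₂) = 1.49 → ξ₁ = 0.745 ξ₂.
Substitute: (1·0.745 + 1) ξ₂ = 245.3 → ξ₂ = 140.6 mol/min, ξ₁ = 104.7 mol/min.
Outlet amounts (n = n₀ + Σ ν·ξ):
  Q: 689 − 1(104.7) − 1(140.6) = 443.7
  P: 754 − 2(104.7) − 2(140.6) = 263.4
  U: 0 + 2(104.7) = 209.4
  V: 0 + 1(140.6) = 140.6
Total out = 443.7 + 263.4 + 209.4 + 140.6 = 1057 mol/min.

1060 mol/min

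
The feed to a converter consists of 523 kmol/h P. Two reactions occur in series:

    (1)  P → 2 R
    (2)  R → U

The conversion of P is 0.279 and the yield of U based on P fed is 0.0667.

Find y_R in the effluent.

0.384

Conversion of P: P consumed = 1ξ₁ = 0.279 × 523 → ξ₁ = 145.9 kmol/h.
Yield of U: 1ξ₂ / 523 = 0.0667 → ξ₂ = 34.88 kmol/h.
Outlet amounts (n = n₀ + Σ ν·ξ):
  P: 523 − 1(145.9) = 377.1
  R: 0 + 2(145.9) − 1(34.88) = 256.9
  U: 0 + 1(34.88) = 34.88
Total out = 668.9 kmol/h; y_R = 256.9 / 668.9 = 0.3841.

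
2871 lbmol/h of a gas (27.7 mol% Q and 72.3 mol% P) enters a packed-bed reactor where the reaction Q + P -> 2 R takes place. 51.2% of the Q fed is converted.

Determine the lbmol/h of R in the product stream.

Q reacted = 0.512 × 795.3 = 407.2 lbmol/h; ν_Q = −1, so ξ = 407.2/1 = 407.2 lbmol/h.
Outlet amounts (n = n₀ + ν ξ):
  Q: 795.3 − 1(407.2) = 388.1
  P: 2076 − 1(407.2) = 1669
  R: 0 + 2(407.2) = 814.4

814 lbmol/h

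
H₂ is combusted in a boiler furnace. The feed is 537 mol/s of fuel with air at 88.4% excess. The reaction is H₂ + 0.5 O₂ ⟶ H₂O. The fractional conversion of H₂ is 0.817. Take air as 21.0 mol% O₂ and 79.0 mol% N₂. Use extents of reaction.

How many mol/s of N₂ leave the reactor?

1900 mol/s

Stoichiometric O₂ = 0.5 × 537 = 268.5 mol/s; O₂ fed = 268.5 × 1.884 = 505.9 mol/s.
N₂ fed = 505.9 × 79/21 = 1903 mol/s.
Fuel reacted = 0.817 × 537 → ξ = 438.7 mol/s.
Outlet (n = n₀ + ν ξ):
  H₂: 537 − 1(438.7) = 98.27
  O₂: 505.9 − 0.5(438.7) = 286.5
  N₂: 1903 (inert)
  H₂O: 0 + 1(438.7) = 438.7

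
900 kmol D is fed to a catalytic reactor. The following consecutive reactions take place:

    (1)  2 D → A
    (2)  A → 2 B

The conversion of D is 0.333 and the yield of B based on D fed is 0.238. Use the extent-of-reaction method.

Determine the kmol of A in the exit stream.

42.8 kmol

Conversion of D: D consumed = 2ξ₁ = 0.333 × 900 → ξ₁ = 149.8 kmol.
Yield of B: 2ξ₂ / 900 = 0.238 → ξ₂ = 107.1 kmol.
Outlet amounts (n = n₀ + Σ ν·ξ):
  D: 900 − 2(149.8) = 600.3
  A: 0 + 1(149.8) − 1(107.1) = 42.75
  B: 0 + 2(107.1) = 214.2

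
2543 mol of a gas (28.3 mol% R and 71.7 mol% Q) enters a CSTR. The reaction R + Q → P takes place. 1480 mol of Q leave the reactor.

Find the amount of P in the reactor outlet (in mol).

For Q: n = n₀ − 1ξ → 1480 = 1823 − 1ξ, giving ξ = 343.3 mol.
Outlet amounts (n = n₀ + ν ξ):
  R: 719.7 − 1(343.3) = 376.3
  Q: 1823 − 1(343.3) = 1480
  P: 0 + 1(343.3) = 343.3

343 mol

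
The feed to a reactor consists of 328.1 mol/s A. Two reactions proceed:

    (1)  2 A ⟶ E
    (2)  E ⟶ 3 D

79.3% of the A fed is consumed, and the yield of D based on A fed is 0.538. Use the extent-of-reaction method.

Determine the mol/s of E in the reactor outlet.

Conversion of A: A consumed = 2ξ₁ = 0.793 × 328.1 → ξ₁ = 130.1 mol/s.
Yield of D: 3ξ₂ / 328.1 = 0.538 → ξ₂ = 58.84 mol/s.
Outlet amounts (n = n₀ + Σ ν·ξ):
  A: 328.1 − 2(130.1) = 67.92
  E: 0 + 1(130.1) − 1(58.84) = 71.25
  D: 0 + 3(58.84) = 176.5

71.3 mol/s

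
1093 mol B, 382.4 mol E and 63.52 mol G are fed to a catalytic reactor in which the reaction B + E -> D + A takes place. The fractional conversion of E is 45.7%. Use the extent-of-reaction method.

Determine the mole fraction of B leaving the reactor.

0.597

E reacted = 0.457 × 382.4 = 174.8 mol; ν_E = −1, so ξ = 174.8/1 = 174.8 mol.
Outlet amounts (n = n₀ + ν ξ):
  B: 1093 − 1(174.8) = 918.2
  E: 382.4 − 1(174.8) = 207.6
  D: 0 + 1(174.8) = 174.8
  A: 0 + 1(174.8) = 174.8
  G: 63.52 (inert)
Total out = 1539 mol; y_B = 918.2 / 1539 = 0.5967.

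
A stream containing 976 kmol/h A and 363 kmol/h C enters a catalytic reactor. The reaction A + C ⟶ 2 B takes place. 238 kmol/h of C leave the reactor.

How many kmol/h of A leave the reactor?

851 kmol/h

For C: n = n₀ − 1ξ → 238 = 363 − 1ξ, giving ξ = 125 kmol/h.
Outlet amounts (n = n₀ + ν ξ):
  A: 976 − 1(125) = 851
  C: 363 − 1(125) = 238
  B: 0 + 2(125) = 250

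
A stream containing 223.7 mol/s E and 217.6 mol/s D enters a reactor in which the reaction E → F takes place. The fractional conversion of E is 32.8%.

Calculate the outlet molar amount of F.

E reacted = 0.328 × 223.7 = 73.37 mol/s; ν_E = −1, so ξ = 73.37/1 = 73.37 mol/s.
Outlet amounts (n = n₀ + ν ξ):
  E: 223.7 − 1(73.37) = 150.3
  F: 0 + 1(73.37) = 73.37
  D: 217.6 (inert)

73.4 mol/s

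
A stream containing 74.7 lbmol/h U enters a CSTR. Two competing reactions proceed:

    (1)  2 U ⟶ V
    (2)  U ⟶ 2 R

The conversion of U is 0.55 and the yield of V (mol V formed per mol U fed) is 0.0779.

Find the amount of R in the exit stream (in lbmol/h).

58.9 lbmol/h

Yield of V: 1ξ₁ / 74.7 = 0.0779 → ξ₁ = 5.819 lbmol/h.
Conversion of U: 2ξ₁ + 1ξ₂ = 0.55 × 74.7 = 41.09 → ξ₂ = 29.45 lbmol/h.
Outlet amounts (n = n₀ + Σ ν·ξ):
  U: 74.7 − 2(5.819) − 1(29.45) = 33.61
  V: 0 + 1(5.819) = 5.819
  R: 0 + 2(29.45) = 58.89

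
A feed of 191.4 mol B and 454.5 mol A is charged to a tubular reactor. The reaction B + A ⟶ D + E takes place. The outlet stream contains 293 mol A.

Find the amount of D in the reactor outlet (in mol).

162 mol

For A: n = n₀ − 1ξ → 293 = 454.5 − 1ξ, giving ξ = 161.5 mol.
Outlet amounts (n = n₀ + ν ξ):
  B: 191.4 − 1(161.5) = 29.9
  A: 454.5 − 1(161.5) = 293
  D: 0 + 1(161.5) = 161.5
  E: 0 + 1(161.5) = 161.5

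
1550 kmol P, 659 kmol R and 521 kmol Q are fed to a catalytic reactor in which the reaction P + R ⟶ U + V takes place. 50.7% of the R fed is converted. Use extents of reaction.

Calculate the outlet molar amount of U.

334 kmol

R reacted = 0.507 × 659 = 334.1 kmol; ν_R = −1, so ξ = 334.1/1 = 334.1 kmol.
Outlet amounts (n = n₀ + ν ξ):
  P: 1550 − 1(334.1) = 1216
  R: 659 − 1(334.1) = 324.9
  U: 0 + 1(334.1) = 334.1
  V: 0 + 1(334.1) = 334.1
  Q: 521 (inert)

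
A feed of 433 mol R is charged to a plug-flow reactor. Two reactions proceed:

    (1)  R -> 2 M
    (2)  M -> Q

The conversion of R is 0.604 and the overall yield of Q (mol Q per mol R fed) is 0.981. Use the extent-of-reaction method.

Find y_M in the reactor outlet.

Conversion of R: R consumed = 1ξ₁ = 0.604 × 433 → ξ₁ = 261.5 mol.
Yield of Q: 1ξ₂ / 433 = 0.981 → ξ₂ = 424.8 mol.
Outlet amounts (n = n₀ + Σ ν·ξ):
  R: 433 − 1(261.5) = 171.5
  M: 0 + 2(261.5) − 1(424.8) = 98.29
  Q: 0 + 1(424.8) = 424.8
Total out = 694.5 mol; y_M = 98.29 / 694.5 = 0.1415.

0.142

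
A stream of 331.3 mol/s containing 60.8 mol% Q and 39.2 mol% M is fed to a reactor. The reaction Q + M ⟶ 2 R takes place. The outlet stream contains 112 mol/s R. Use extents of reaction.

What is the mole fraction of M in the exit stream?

0.223

For R: n = n₀ + 2ξ → 112 = 0 + 2ξ, giving ξ = 56 mol/s.
Outlet amounts (n = n₀ + ν ξ):
  Q: 201.4 − 1(56) = 145.4
  M: 129.9 − 1(56) = 73.87
  R: 0 + 2(56) = 112
Total out = 331.3 mol/s; y_M = 73.87 / 331.3 = 0.223.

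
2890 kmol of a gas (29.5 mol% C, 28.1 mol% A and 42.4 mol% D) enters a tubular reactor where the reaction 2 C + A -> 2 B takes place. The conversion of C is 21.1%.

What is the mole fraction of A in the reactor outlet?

C reacted = 0.211 × 852.5 = 179.9 kmol; ν_C = −2, so ξ = 179.9/2 = 89.94 kmol.
Outlet amounts (n = n₀ + ν ξ):
  C: 852.5 − 2(89.94) = 672.7
  A: 812.1 − 1(89.94) = 722.1
  B: 0 + 2(89.94) = 179.9
  D: 1225 (inert)
Total out = 2800 kmol; y_A = 722.1 / 2800 = 0.2579.

0.258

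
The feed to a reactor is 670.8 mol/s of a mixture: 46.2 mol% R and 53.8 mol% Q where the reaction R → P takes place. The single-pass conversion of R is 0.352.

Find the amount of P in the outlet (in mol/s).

R reacted = 0.352 × 309.9 = 109.1 mol/s; ν_R = −1, so ξ = 109.1/1 = 109.1 mol/s.
Outlet amounts (n = n₀ + ν ξ):
  R: 309.9 − 1(109.1) = 200.8
  P: 0 + 1(109.1) = 109.1
  Q: 360.9 (inert)

109 mol/s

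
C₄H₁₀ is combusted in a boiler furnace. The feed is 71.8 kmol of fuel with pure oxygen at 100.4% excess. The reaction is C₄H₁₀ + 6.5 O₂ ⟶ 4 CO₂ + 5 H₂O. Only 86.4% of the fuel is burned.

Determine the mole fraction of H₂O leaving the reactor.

Stoichiometric O₂ = 6.5 × 71.8 = 466.7 kmol; O₂ fed = 466.7 × 2.004 = 935.3 kmol.
Fuel reacted = 0.864 × 71.8 → ξ = 62.04 kmol.
Outlet (n = n₀ + ν ξ):
  C₄H₁₀: 71.8 − 1(62.04) = 9.765
  O₂: 935.3 − 6.5(62.04) = 532
  CO₂: 0 + 4(62.04) = 248.1
  H₂O: 0 + 5(62.04) = 310.2
Total out = 1100 kmol; y_H₂O = 310.2 / 1100 = 0.2819.

0.282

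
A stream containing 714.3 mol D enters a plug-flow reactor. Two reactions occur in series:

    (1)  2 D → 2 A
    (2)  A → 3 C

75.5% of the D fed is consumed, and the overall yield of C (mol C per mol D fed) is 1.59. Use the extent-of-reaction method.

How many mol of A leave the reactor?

161 mol

Conversion of D: D consumed = 2ξ₁ = 0.755 × 714.3 → ξ₁ = 269.6 mol.
Yield of C: 3ξ₂ / 714.3 = 1.59 → ξ₂ = 378.6 mol.
Outlet amounts (n = n₀ + Σ ν·ξ):
  D: 714.3 − 2(269.6) = 175
  A: 0 + 2(269.6) − 1(378.6) = 160.7
  C: 0 + 3(378.6) = 1136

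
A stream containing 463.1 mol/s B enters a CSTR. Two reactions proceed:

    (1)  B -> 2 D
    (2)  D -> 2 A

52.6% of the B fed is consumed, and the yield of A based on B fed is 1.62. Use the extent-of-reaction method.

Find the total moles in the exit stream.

Conversion of B: B consumed = 1ξ₁ = 0.526 × 463.1 → ξ₁ = 243.6 mol/s.
Yield of A: 2ξ₂ / 463.1 = 1.62 → ξ₂ = 375.1 mol/s.
Outlet amounts (n = n₀ + Σ ν·ξ):
  B: 463.1 − 1(243.6) = 219.5
  D: 0 + 2(243.6) − 1(375.1) = 112.1
  A: 0 + 2(375.1) = 750.2
Total out = 219.5 + 112.1 + 750.2 = 1082 mol/s.

1080 mol/s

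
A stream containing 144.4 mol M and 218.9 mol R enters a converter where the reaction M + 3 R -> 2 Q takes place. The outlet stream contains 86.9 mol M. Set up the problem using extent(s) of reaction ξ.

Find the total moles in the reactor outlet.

For M: n = n₀ − 1ξ → 86.9 = 144.4 − 1ξ, giving ξ = 57.5 mol.
Outlet amounts (n = n₀ + ν ξ):
  M: 144.4 − 1(57.5) = 86.9
  R: 218.9 − 3(57.5) = 46.4
  Q: 0 + 2(57.5) = 115
Total out = 86.9 + 46.4 + 115 = 248.3 mol.

248 mol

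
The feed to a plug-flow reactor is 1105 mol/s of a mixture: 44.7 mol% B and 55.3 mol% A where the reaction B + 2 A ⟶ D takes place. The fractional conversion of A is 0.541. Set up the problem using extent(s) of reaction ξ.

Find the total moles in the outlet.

A reacted = 0.541 × 611.1 = 330.6 mol/s; ν_A = −2, so ξ = 330.6/2 = 165.3 mol/s.
Outlet amounts (n = n₀ + ν ξ):
  B: 493.9 − 1(165.3) = 328.6
  A: 611.1 − 2(165.3) = 280.5
  D: 0 + 1(165.3) = 165.3
Total out = 328.6 + 280.5 + 165.3 = 774.4 mol/s.

774 mol/s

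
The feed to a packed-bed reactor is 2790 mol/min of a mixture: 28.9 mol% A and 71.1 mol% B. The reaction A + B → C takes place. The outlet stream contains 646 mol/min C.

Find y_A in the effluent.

For C: n = n₀ + 1ξ → 646 = 0 + 1ξ, giving ξ = 646 mol/min.
Outlet amounts (n = n₀ + ν ξ):
  A: 806.3 − 1(646) = 160.3
  B: 1984 − 1(646) = 1338
  C: 0 + 1(646) = 646
Total out = 2144 mol/min; y_A = 160.3 / 2144 = 0.07477.

0.0748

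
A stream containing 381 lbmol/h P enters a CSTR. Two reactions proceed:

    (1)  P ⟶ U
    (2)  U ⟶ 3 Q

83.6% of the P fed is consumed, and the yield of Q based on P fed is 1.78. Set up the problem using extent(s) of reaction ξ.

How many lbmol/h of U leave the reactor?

92.5 lbmol/h

Conversion of P: P consumed = 1ξ₁ = 0.836 × 381 → ξ₁ = 318.5 lbmol/h.
Yield of Q: 3ξ₂ / 381 = 1.78 → ξ₂ = 226.1 lbmol/h.
Outlet amounts (n = n₀ + Σ ν·ξ):
  P: 381 − 1(318.5) = 62.48
  U: 0 + 1(318.5) − 1(226.1) = 92.46
  Q: 0 + 3(226.1) = 678.2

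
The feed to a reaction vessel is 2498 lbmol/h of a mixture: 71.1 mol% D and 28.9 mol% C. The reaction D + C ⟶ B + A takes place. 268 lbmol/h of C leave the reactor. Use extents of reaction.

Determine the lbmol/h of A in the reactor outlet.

454 lbmol/h

For C: n = n₀ − 1ξ → 268 = 721.9 − 1ξ, giving ξ = 453.9 lbmol/h.
Outlet amounts (n = n₀ + ν ξ):
  D: 1776 − 1(453.9) = 1322
  C: 721.9 − 1(453.9) = 268
  B: 0 + 1(453.9) = 453.9
  A: 0 + 1(453.9) = 453.9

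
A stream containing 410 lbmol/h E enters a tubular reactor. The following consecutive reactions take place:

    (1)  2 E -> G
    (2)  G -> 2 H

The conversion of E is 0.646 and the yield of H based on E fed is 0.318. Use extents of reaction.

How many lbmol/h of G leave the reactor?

Conversion of E: E consumed = 2ξ₁ = 0.646 × 410 → ξ₁ = 132.4 lbmol/h.
Yield of H: 2ξ₂ / 410 = 0.318 → ξ₂ = 65.19 lbmol/h.
Outlet amounts (n = n₀ + Σ ν·ξ):
  E: 410 − 2(132.4) = 145.1
  G: 0 + 1(132.4) − 1(65.19) = 67.24
  H: 0 + 2(65.19) = 130.4

67.2 lbmol/h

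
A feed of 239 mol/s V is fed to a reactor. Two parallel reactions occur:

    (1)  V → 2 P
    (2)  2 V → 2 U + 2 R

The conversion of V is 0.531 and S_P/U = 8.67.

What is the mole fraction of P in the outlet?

0.564

Conversion of V: V consumed = 0.531 × 239 = 126.9 mol/s = 1ξ₁ + 2ξ₂.
Selectivity: 2ξ₁ / (2ξ₂) = 8.67 → ξ₁ = 8.67 ξ₂.
Substitute: (1·8.67 + 2) ξ₂ = 126.9 → ξ₂ = 11.89 mol/s, ξ₁ = 103.1 mol/s.
Outlet amounts (n = n₀ + Σ ν·ξ):
  V: 239 − 1(103.1) − 2(11.89) = 112.1
  P: 0 + 2(103.1) = 206.2
  U: 0 + 2(11.89) = 23.79
  R: 0 + 2(11.89) = 23.79
Total out = 365.9 mol/s; y_P = 206.2 / 365.9 = 0.5636.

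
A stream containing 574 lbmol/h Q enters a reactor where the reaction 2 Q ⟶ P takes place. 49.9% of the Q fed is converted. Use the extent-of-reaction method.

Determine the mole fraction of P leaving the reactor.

Q reacted = 0.499 × 574 = 286.4 lbmol/h; ν_Q = −2, so ξ = 286.4/2 = 143.2 lbmol/h.
Outlet amounts (n = n₀ + ν ξ):
  Q: 574 − 2(143.2) = 287.6
  P: 0 + 1(143.2) = 143.2
Total out = 430.8 lbmol/h; y_P = 143.2 / 430.8 = 0.3324.

0.332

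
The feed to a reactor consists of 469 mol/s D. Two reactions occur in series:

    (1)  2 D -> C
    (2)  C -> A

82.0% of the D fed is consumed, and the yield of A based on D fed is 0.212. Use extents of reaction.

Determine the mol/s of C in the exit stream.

92.9 mol/s

Conversion of D: D consumed = 2ξ₁ = 0.82 × 469 → ξ₁ = 192.3 mol/s.
Yield of A: 1ξ₂ / 469 = 0.212 → ξ₂ = 99.43 mol/s.
Outlet amounts (n = n₀ + Σ ν·ξ):
  D: 469 − 2(192.3) = 84.42
  C: 0 + 1(192.3) − 1(99.43) = 92.86
  A: 0 + 1(99.43) = 99.43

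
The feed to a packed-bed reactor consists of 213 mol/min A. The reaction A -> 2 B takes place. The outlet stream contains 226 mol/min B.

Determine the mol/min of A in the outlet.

For B: n = n₀ + 2ξ → 226 = 0 + 2ξ, giving ξ = 113 mol/min.
Outlet amounts (n = n₀ + ν ξ):
  A: 213 − 1(113) = 100
  B: 0 + 2(113) = 226

100 mol/min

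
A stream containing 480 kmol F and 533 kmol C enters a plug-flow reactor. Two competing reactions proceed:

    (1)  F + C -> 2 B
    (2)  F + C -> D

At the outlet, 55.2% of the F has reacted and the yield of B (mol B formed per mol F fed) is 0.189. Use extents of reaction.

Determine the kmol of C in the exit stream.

Yield of B: 2ξ₁ / 480 = 0.189 → ξ₁ = 45.36 kmol.
Conversion of F: 1ξ₁ + 1ξ₂ = 0.552 × 480 = 265 → ξ₂ = 219.6 kmol.
Outlet amounts (n = n₀ + Σ ν·ξ):
  F: 480 − 1(45.36) − 1(219.6) = 215
  C: 533 − 1(45.36) − 1(219.6) = 268
  B: 0 + 2(45.36) = 90.72
  D: 0 + 1(219.6) = 219.6

268 kmol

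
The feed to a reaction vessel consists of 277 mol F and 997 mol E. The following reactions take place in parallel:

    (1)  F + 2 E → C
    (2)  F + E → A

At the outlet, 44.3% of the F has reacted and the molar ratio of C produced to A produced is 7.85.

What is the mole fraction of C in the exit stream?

0.104

Conversion of F: F consumed = 0.443 × 277 = 122.7 mol = 1ξ₁ + 1ξ₂.
Selectivity: 1ξ₁ / (1ξ₂) = 7.85 → ξ₁ = 7.85 ξ₂.
Substitute: (1·7.85 + 1) ξ₂ = 122.7 → ξ₂ = 13.87 mol, ξ₁ = 108.8 mol.
Outlet amounts (n = n₀ + Σ ν·ξ):
  F: 277 − 1(108.8) − 1(13.87) = 154.3
  E: 997 − 2(108.8) − 1(13.87) = 765.4
  C: 0 + 1(108.8) = 108.8
  A: 0 + 1(13.87) = 13.87
Total out = 1042 mol; y_C = 108.8 / 1042 = 0.1044.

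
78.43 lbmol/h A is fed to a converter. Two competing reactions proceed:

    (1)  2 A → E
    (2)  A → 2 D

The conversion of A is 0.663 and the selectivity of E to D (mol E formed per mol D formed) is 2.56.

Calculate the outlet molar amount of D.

Conversion of A: A consumed = 0.663 × 78.43 = 52 lbmol/h = 2ξ₁ + 1ξ₂.
Selectivity: 1ξ₁ / (2ξ₂) = 2.56 → ξ₁ = 5.12 ξ₂.
Substitute: (2·5.12 + 1) ξ₂ = 52 → ξ₂ = 4.626 lbmol/h, ξ₁ = 23.69 lbmol/h.
Outlet amounts (n = n₀ + Σ ν·ξ):
  A: 78.43 − 2(23.69) − 1(4.626) = 26.43
  E: 0 + 1(23.69) = 23.69
  D: 0 + 2(4.626) = 9.253

9.25 lbmol/h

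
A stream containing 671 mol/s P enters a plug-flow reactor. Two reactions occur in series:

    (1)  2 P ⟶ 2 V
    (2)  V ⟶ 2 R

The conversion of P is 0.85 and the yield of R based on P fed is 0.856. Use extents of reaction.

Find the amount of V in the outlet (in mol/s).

Conversion of P: P consumed = 2ξ₁ = 0.85 × 671 → ξ₁ = 285.2 mol/s.
Yield of R: 2ξ₂ / 671 = 0.856 → ξ₂ = 287.2 mol/s.
Outlet amounts (n = n₀ + Σ ν·ξ):
  P: 671 − 2(285.2) = 100.6
  V: 0 + 2(285.2) − 1(287.2) = 283.2
  R: 0 + 2(287.2) = 574.4

283 mol/s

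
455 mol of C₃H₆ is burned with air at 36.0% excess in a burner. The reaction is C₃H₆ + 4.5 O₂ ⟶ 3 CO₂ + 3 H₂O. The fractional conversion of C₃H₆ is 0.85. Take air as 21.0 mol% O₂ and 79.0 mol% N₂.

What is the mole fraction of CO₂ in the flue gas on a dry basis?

Stoichiometric O₂ = 4.5 × 455 = 2048 mol; O₂ fed = 2048 × 1.360 = 2785 mol.
N₂ fed = 2785 × 79/21 = 10480 mol.
Fuel reacted = 0.85 × 455 → ξ = 386.8 mol.
Outlet (n = n₀ + ν ξ):
  C₃H₆: 455 − 1(386.8) = 68.25
  O₂: 2785 − 4.5(386.8) = 1044
  N₂: 10480 (inert)
  CO₂: 0 + 3(386.8) = 1160
  H₂O: 0 + 3(386.8) = 1160
Dry total = 12750 mol; y_CO₂ (dry) = 1160 / 12750 = 0.09101.

0.091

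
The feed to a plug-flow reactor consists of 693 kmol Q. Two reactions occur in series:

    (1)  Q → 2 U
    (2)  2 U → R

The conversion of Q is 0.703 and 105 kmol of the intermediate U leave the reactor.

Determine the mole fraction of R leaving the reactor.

0.583

Conversion of Q: Q consumed = 1ξ₁ = 0.703 × 693 → ξ₁ = 487.2 kmol.
U balance: n_U = 0 + 2ξ₁ − 2ξ₂ = 105 → ξ₂ = (2·487.2 − 105)/2 = 434.7 kmol.
Outlet amounts (n = n₀ + Σ ν·ξ):
  Q: 693 − 1(487.2) = 205.8
  U: 0 + 2(487.2) − 2(434.7) = 105
  R: 0 + 1(434.7) = 434.7
Total out = 745.5 kmol; y_R = 434.7 / 745.5 = 0.5831.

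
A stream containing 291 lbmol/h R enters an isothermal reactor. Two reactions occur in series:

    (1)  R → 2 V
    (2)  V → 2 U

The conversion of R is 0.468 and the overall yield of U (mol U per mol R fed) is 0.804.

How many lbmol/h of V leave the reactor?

Conversion of R: R consumed = 1ξ₁ = 0.468 × 291 → ξ₁ = 136.2 lbmol/h.
Yield of U: 2ξ₂ / 291 = 0.804 → ξ₂ = 117 lbmol/h.
Outlet amounts (n = n₀ + Σ ν·ξ):
  R: 291 − 1(136.2) = 154.8
  V: 0 + 2(136.2) − 1(117) = 155.4
  U: 0 + 2(117) = 234

155 lbmol/h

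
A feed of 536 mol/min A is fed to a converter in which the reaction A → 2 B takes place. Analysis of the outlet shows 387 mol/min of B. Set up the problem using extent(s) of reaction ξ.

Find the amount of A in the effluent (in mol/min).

342 mol/min

For B: n = n₀ + 2ξ → 387 = 0 + 2ξ, giving ξ = 193.5 mol/min.
Outlet amounts (n = n₀ + ν ξ):
  A: 536 − 1(193.5) = 342.5
  B: 0 + 2(193.5) = 387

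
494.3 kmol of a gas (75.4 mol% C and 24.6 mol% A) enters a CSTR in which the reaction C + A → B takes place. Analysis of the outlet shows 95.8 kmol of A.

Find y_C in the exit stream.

For A: n = n₀ − 1ξ → 95.8 = 121.6 − 1ξ, giving ξ = 25.8 kmol.
Outlet amounts (n = n₀ + ν ξ):
  C: 372.7 − 1(25.8) = 346.9
  A: 121.6 − 1(25.8) = 95.8
  B: 0 + 1(25.8) = 25.8
Total out = 468.5 kmol; y_C = 346.9 / 468.5 = 0.7405.

0.74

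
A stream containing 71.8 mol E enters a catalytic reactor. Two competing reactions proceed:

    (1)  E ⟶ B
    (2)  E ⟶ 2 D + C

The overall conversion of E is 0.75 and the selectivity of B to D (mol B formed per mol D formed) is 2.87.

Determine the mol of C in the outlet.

7.99 mol

Conversion of E: E consumed = 0.75 × 71.8 = 53.85 mol = 1ξ₁ + 1ξ₂.
Selectivity: 1ξ₁ / (2ξ₂) = 2.87 → ξ₁ = 5.74 ξ₂.
Substitute: (1·5.74 + 1) ξ₂ = 53.85 → ξ₂ = 7.99 mol, ξ₁ = 45.86 mol.
Outlet amounts (n = n₀ + Σ ν·ξ):
  E: 71.8 − 1(45.86) − 1(7.99) = 17.95
  B: 0 + 1(45.86) = 45.86
  D: 0 + 2(7.99) = 15.98
  C: 0 + 1(7.99) = 7.99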